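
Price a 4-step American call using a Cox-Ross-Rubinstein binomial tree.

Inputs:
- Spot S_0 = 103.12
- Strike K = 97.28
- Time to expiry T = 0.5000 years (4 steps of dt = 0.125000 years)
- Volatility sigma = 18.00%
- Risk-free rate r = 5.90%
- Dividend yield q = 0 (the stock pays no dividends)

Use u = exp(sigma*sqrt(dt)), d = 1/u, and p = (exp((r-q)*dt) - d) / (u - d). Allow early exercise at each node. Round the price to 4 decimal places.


dt = T/N = 0.125000
u = exp(sigma*sqrt(dt)) = 1.065708; d = 1/u = 0.938343
p = (exp((r-q)*dt) - d) / (u - d) = 0.542214
Discount per step: exp(-r*dt) = 0.992652
Stock lattice S(k, i) with i counting down-moves:
  k=0: S(0,0) = 103.1200
  k=1: S(1,0) = 109.8958; S(1,1) = 96.7619
  k=2: S(2,0) = 117.1169; S(2,1) = 103.1200; S(2,2) = 90.7959
  k=3: S(3,0) = 124.8124; S(3,1) = 109.8958; S(3,2) = 96.7619; S(3,3) = 85.1977
  k=4: S(4,0) = 133.0137; S(4,1) = 117.1169; S(4,2) = 103.1200; S(4,3) = 90.7959; S(4,4) = 79.9447
Terminal payoffs V(N, i) = max(S_T - K, 0):
  V(4,0) = 35.733656; V(4,1) = 19.836900; V(4,2) = 5.840000; V(4,3) = 0.000000; V(4,4) = 0.000000
Backward induction: V(k, i) = exp(-r*dt) * [p * V(k+1, i) + (1-p) * V(k+1, i+1)]; then take max(V_cont, immediate exercise) for American.
  V(3,0) = exp(-r*dt) * [p*35.733656 + (1-p)*19.836900] = 28.247248; exercise = 27.532447; V(3,0) = max -> 28.247248
  V(3,1) = exp(-r*dt) * [p*19.836900 + (1-p)*5.840000] = 13.330637; exercise = 12.615836; V(3,1) = max -> 13.330637
  V(3,2) = exp(-r*dt) * [p*5.840000 + (1-p)*0.000000] = 3.143262; exercise = 0.000000; V(3,2) = max -> 3.143262
  V(3,3) = exp(-r*dt) * [p*0.000000 + (1-p)*0.000000] = 0.000000; exercise = 0.000000; V(3,3) = max -> 0.000000
  V(2,0) = exp(-r*dt) * [p*28.247248 + (1-p)*13.330637] = 21.261249; exercise = 19.836900; V(2,0) = max -> 21.261249
  V(2,1) = exp(-r*dt) * [p*13.330637 + (1-p)*3.143262] = 8.603314; exercise = 5.840000; V(2,1) = max -> 8.603314
  V(2,2) = exp(-r*dt) * [p*3.143262 + (1-p)*0.000000] = 1.691797; exercise = 0.000000; V(2,2) = max -> 1.691797
  V(1,0) = exp(-r*dt) * [p*21.261249 + (1-p)*8.603314] = 15.352976; exercise = 12.615836; V(1,0) = max -> 15.352976
  V(1,1) = exp(-r*dt) * [p*8.603314 + (1-p)*1.691797] = 5.399350; exercise = 0.000000; V(1,1) = max -> 5.399350
  V(0,0) = exp(-r*dt) * [p*15.352976 + (1-p)*5.399350] = 10.717014; exercise = 5.840000; V(0,0) = max -> 10.717014

Answer: Price = V(0,0) = 10.7170


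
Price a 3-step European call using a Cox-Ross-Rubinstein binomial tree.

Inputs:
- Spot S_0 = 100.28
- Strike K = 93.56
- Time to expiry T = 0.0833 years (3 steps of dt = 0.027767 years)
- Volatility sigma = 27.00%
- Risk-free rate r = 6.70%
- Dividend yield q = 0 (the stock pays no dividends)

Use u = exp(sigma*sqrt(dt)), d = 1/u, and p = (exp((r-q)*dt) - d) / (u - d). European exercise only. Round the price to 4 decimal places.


dt = T/N = 0.027767
u = exp(sigma*sqrt(dt)) = 1.046018; d = 1/u = 0.956006
p = (exp((r-q)*dt) - d) / (u - d) = 0.509441
Discount per step: exp(-r*dt) = 0.998141
Stock lattice S(k, i) with i counting down-moves:
  k=0: S(0,0) = 100.2800
  k=1: S(1,0) = 104.8947; S(1,1) = 95.8683
  k=2: S(2,0) = 109.7218; S(2,1) = 100.2800; S(2,2) = 91.6507
  k=3: S(3,0) = 114.7710; S(3,1) = 104.8947; S(3,2) = 95.8683; S(3,3) = 87.6186
Terminal payoffs V(N, i) = max(S_T - K, 0):
  V(3,0) = 21.211050; V(3,1) = 11.334730; V(3,2) = 2.308290; V(3,3) = 0.000000
Backward induction: V(k, i) = exp(-r*dt) * [p * V(k+1, i) + (1-p) * V(k+1, i+1)].
  V(2,0) = exp(-r*dt) * [p*21.211050 + (1-p)*11.334730] = 16.335716
  V(2,1) = exp(-r*dt) * [p*11.334730 + (1-p)*2.308290] = 6.893894
  V(2,2) = exp(-r*dt) * [p*2.308290 + (1-p)*0.000000] = 1.173753
  V(1,0) = exp(-r*dt) * [p*16.335716 + (1-p)*6.893894] = 11.682195
  V(1,1) = exp(-r*dt) * [p*6.893894 + (1-p)*1.173753] = 4.080231
  V(0,0) = exp(-r*dt) * [p*11.682195 + (1-p)*4.080231] = 7.938203

Answer: Price = V(0,0) = 7.9382


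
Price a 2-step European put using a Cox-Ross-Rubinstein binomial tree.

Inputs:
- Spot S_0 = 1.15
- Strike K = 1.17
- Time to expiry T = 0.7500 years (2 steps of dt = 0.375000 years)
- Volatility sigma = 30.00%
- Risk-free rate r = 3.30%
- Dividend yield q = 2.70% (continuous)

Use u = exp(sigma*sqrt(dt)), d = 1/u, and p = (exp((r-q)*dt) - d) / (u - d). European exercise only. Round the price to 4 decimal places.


dt = T/N = 0.375000
u = exp(sigma*sqrt(dt)) = 1.201669; d = 1/u = 0.832176
p = (exp((r-q)*dt) - d) / (u - d) = 0.460297
Discount per step: exp(-r*dt) = 0.987701
Stock lattice S(k, i) with i counting down-moves:
  k=0: S(0,0) = 1.1500
  k=1: S(1,0) = 1.3819; S(1,1) = 0.9570
  k=2: S(2,0) = 1.6606; S(2,1) = 1.1500; S(2,2) = 0.7964
Terminal payoffs V(N, i) = max(K - S_T, 0):
  V(2,0) = 0.000000; V(2,1) = 0.020000; V(2,2) = 0.373606
Backward induction: V(k, i) = exp(-r*dt) * [p * V(k+1, i) + (1-p) * V(k+1, i+1)].
  V(1,0) = exp(-r*dt) * [p*0.000000 + (1-p)*0.020000] = 0.010661
  V(1,1) = exp(-r*dt) * [p*0.020000 + (1-p)*0.373606] = 0.208249
  V(0,0) = exp(-r*dt) * [p*0.010661 + (1-p)*0.208249] = 0.115857

Answer: Price = V(0,0) = 0.1159


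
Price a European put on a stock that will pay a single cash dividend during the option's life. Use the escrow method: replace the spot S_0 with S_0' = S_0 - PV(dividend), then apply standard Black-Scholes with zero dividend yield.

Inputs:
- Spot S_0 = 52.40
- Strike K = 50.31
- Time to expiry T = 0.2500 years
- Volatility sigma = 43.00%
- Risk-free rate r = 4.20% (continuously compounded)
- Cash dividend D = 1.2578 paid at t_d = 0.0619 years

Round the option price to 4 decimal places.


Answer: Price = 3.6735

Derivation:
PV(D) = D * exp(-r * t_d) = 1.2578 * 0.99740358 = 1.25453422
S_0' = S_0 - PV(D) = 52.4000 - 1.25453422 = 51.14546578
d1 = (ln(S_0'/K) + (r + sigma^2/2)*T) / (sigma*sqrt(T)) = 0.23294176
d2 = d1 - sigma*sqrt(T) = 0.01794176
exp(-rT) = 0.98955493
N(-d1) = 0.40790332; N(-d2) = 0.49284266
P = K * exp(-rT) * N(-d2) - S_0' * N(-d1) = 50.3100 * 0.98955493 * 0.49284266 - 51.14546578 * 0.40790332 = 3.6735


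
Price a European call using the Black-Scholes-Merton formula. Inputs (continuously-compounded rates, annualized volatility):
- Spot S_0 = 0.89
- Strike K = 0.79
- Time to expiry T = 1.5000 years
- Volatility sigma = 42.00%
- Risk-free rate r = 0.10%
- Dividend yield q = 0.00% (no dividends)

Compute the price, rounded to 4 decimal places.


Answer: Price = 0.2255

Derivation:
d1 = (ln(S/K) + (r - q + 0.5*sigma^2) * T) / (sigma * sqrt(T)) = 0.49181967
d2 = d1 - sigma * sqrt(T) = -0.02257318
exp(-rT) = 0.99850112; exp(-qT) = 1.00000000
C = S_0 * exp(-qT) * N(d1) - K * exp(-rT) * N(d2)
N(d1) = 0.68857658; N(d2) = 0.49099537
C = 0.8900 * 1.00000000 * 0.68857658 - 0.7900 * 0.99850112 * 0.49099537 = 0.2255


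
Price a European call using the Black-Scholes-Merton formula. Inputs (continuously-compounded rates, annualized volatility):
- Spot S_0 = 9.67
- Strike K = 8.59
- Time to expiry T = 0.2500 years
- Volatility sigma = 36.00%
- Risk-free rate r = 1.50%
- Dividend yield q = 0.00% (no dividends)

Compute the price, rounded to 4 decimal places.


Answer: Price = 1.3541

Derivation:
d1 = (ln(S/K) + (r - q + 0.5*sigma^2) * T) / (sigma * sqrt(T)) = 0.76877541
d2 = d1 - sigma * sqrt(T) = 0.58877541
exp(-rT) = 0.99625702; exp(-qT) = 1.00000000
C = S_0 * exp(-qT) * N(d1) - K * exp(-rT) * N(d2)
N(d1) = 0.77898667; N(d2) = 0.72199403
C = 9.6700 * 1.00000000 * 0.77898667 - 8.5900 * 0.99625702 * 0.72199403 = 1.3541


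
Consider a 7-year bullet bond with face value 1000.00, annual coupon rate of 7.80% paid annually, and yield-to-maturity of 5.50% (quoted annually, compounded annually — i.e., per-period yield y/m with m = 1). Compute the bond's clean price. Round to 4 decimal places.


Coupon per period c = face * coupon_rate / m = 78.000000
Periods per year m = 1; per-period yield y/m = 0.055000
Number of cashflows N = 7
Cashflows (t years, CF_t, discount factor 1/(1+y/m)^(m*t), PV):
  t = 1.0000: CF_t = 78.000000, DF = 0.947867, PV = 73.933649
  t = 2.0000: CF_t = 78.000000, DF = 0.898452, PV = 70.079288
  t = 3.0000: CF_t = 78.000000, DF = 0.851614, PV = 66.425866
  t = 4.0000: CF_t = 78.000000, DF = 0.807217, PV = 62.962906
  t = 5.0000: CF_t = 78.000000, DF = 0.765134, PV = 59.680480
  t = 6.0000: CF_t = 78.000000, DF = 0.725246, PV = 56.569175
  t = 7.0000: CF_t = 1078.000000, DF = 0.687437, PV = 741.056880
Price P = sum_t PV_t = 1130.708244

Answer: Price = 1130.7082


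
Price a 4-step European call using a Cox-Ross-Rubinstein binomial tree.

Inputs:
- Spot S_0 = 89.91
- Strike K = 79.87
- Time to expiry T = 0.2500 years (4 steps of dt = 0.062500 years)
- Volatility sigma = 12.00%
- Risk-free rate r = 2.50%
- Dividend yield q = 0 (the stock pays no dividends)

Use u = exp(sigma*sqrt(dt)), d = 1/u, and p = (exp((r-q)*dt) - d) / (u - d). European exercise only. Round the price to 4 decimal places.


Answer: Price = V(0,0) = 10.5444

Derivation:
dt = T/N = 0.062500
u = exp(sigma*sqrt(dt)) = 1.030455; d = 1/u = 0.970446
p = (exp((r-q)*dt) - d) / (u - d) = 0.518559
Discount per step: exp(-r*dt) = 0.998439
Stock lattice S(k, i) with i counting down-moves:
  k=0: S(0,0) = 89.9100
  k=1: S(1,0) = 92.6482; S(1,1) = 87.2528
  k=2: S(2,0) = 95.4697; S(2,1) = 89.9100; S(2,2) = 84.6740
  k=3: S(3,0) = 98.3772; S(3,1) = 92.6482; S(3,2) = 87.2528; S(3,3) = 82.1716
  k=4: S(4,0) = 101.3732; S(4,1) = 95.4697; S(4,2) = 89.9100; S(4,3) = 84.6740; S(4,4) = 79.7430
Terminal payoffs V(N, i) = max(S_T - K, 0):
  V(4,0) = 21.503242; V(4,1) = 15.599724; V(4,2) = 10.040000; V(4,3) = 4.804049; V(4,4) = 0.000000
Backward induction: V(k, i) = exp(-r*dt) * [p * V(k+1, i) + (1-p) * V(k+1, i+1)].
  V(3,0) = exp(-r*dt) * [p*21.503242 + (1-p)*15.599724] = 18.631909
  V(3,1) = exp(-r*dt) * [p*15.599724 + (1-p)*10.040000] = 12.902867
  V(3,2) = exp(-r*dt) * [p*10.040000 + (1-p)*4.804049] = 7.507457
  V(3,3) = exp(-r*dt) * [p*4.804049 + (1-p)*0.000000] = 2.487292
  V(2,0) = exp(-r*dt) * [p*18.631909 + (1-p)*12.902867] = 15.848928
  V(2,1) = exp(-r*dt) * [p*12.902867 + (1-p)*7.507457] = 10.289204
  V(2,2) = exp(-r*dt) * [p*7.507457 + (1-p)*2.487292] = 5.082595
  V(1,0) = exp(-r*dt) * [p*15.848928 + (1-p)*10.289204] = 13.151682
  V(1,1) = exp(-r*dt) * [p*10.289204 + (1-p)*5.082595] = 7.770376
  V(0,0) = exp(-r*dt) * [p*13.151682 + (1-p)*7.770376] = 10.544410


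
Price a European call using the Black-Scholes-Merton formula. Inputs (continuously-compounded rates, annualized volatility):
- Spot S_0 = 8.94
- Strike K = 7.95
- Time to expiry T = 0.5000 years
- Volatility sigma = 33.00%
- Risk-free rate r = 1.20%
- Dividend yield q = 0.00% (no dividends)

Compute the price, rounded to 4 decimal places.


d1 = (ln(S/K) + (r - q + 0.5*sigma^2) * T) / (sigma * sqrt(T)) = 0.64534705
d2 = d1 - sigma * sqrt(T) = 0.41200181
exp(-rT) = 0.99401796; exp(-qT) = 1.00000000
C = S_0 * exp(-qT) * N(d1) - K * exp(-rT) * N(d2)
N(d1) = 0.74064885; N(d2) = 0.65983095
C = 8.9400 * 1.00000000 * 0.74064885 - 7.9500 * 0.99401796 * 0.65983095 = 1.4071

Answer: Price = 1.4071


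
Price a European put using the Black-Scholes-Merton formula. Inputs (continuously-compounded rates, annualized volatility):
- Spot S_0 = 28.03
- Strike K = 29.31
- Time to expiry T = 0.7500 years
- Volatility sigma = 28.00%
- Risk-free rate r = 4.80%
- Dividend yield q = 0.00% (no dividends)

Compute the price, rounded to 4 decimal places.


Answer: Price = 2.8402

Derivation:
d1 = (ln(S/K) + (r - q + 0.5*sigma^2) * T) / (sigma * sqrt(T)) = 0.08555758
d2 = d1 - sigma * sqrt(T) = -0.15692953
exp(-rT) = 0.96464029; exp(-qT) = 1.00000000
P = K * exp(-rT) * N(-d2) - S_0 * exp(-qT) * N(-d1)
N(-d1) = 0.46590906; N(-d2) = 0.56234981
P = 29.3100 * 0.96464029 * 0.56234981 - 28.0300 * 1.00000000 * 0.46590906 = 2.8402


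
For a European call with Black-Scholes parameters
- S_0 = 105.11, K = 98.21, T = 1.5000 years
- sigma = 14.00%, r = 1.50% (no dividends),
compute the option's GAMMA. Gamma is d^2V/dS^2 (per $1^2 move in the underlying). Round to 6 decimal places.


Answer: Gamma = 0.018345

Derivation:
d1 = 0.6129520180; d2 = 0.4414877360
phi(d1) = 0.3306173478; exp(-qT) = 1.0000000000; exp(-rT) = 0.9777512372
Gamma = exp(-qT) * phi(d1) / (S * sigma * sqrt(T)) = 1.0000000000 * 0.3306173478 / (105.1100 * 0.1400 * 1.2247448714) = 0.018345


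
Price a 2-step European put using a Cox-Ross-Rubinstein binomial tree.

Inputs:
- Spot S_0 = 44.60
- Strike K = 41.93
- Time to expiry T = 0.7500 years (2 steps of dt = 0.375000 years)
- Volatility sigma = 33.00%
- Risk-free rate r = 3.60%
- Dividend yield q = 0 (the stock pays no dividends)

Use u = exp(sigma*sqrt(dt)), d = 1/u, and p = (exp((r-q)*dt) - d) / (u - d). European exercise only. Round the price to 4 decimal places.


Answer: Price = V(0,0) = 3.1625

Derivation:
dt = T/N = 0.375000
u = exp(sigma*sqrt(dt)) = 1.223949; d = 1/u = 0.817027
p = (exp((r-q)*dt) - d) / (u - d) = 0.483051
Discount per step: exp(-r*dt) = 0.986591
Stock lattice S(k, i) with i counting down-moves:
  k=0: S(0,0) = 44.6000
  k=1: S(1,0) = 54.5881; S(1,1) = 36.4394
  k=2: S(2,0) = 66.8131; S(2,1) = 44.6000; S(2,2) = 29.7720
Terminal payoffs V(N, i) = max(K - S_T, 0):
  V(2,0) = 0.000000; V(2,1) = 0.000000; V(2,2) = 12.158009
Backward induction: V(k, i) = exp(-r*dt) * [p * V(k+1, i) + (1-p) * V(k+1, i+1)].
  V(1,0) = exp(-r*dt) * [p*0.000000 + (1-p)*0.000000] = 0.000000
  V(1,1) = exp(-r*dt) * [p*0.000000 + (1-p)*12.158009] = 6.200788
  V(0,0) = exp(-r*dt) * [p*0.000000 + (1-p)*6.200788] = 3.162506


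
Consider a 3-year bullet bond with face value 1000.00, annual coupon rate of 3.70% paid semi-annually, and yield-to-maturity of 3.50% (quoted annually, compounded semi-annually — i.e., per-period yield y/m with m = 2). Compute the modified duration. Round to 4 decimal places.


Coupon per period c = face * coupon_rate / m = 18.500000
Periods per year m = 2; per-period yield y/m = 0.017500
Number of cashflows N = 6
Cashflows (t years, CF_t, discount factor 1/(1+y/m)^(m*t), PV):
  t = 0.5000: CF_t = 18.500000, DF = 0.982801, PV = 18.181818
  t = 1.0000: CF_t = 18.500000, DF = 0.965898, PV = 17.869109
  t = 1.5000: CF_t = 18.500000, DF = 0.949285, PV = 17.561778
  t = 2.0000: CF_t = 18.500000, DF = 0.932959, PV = 17.259732
  t = 2.5000: CF_t = 18.500000, DF = 0.916913, PV = 16.962882
  t = 3.0000: CF_t = 1018.500000, DF = 0.901143, PV = 917.813679
Price P = sum_t PV_t = 1005.648998
First compute Macaulay numerator sum_t t * PV_t:
  t * PV_t at t = 0.5000: 9.090909
  t * PV_t at t = 1.0000: 17.869109
  t * PV_t at t = 1.5000: 26.342667
  t * PV_t at t = 2.0000: 34.519465
  t * PV_t at t = 2.5000: 42.407205
  t * PV_t at t = 3.0000: 2753.441036
Macaulay duration D = 2883.670390 / 1005.648998 = 2.867472
Modified duration = D / (1 + y/m) = 2.867472 / (1 + 0.017500) = 2.818154

Answer: Modified duration = 2.8182


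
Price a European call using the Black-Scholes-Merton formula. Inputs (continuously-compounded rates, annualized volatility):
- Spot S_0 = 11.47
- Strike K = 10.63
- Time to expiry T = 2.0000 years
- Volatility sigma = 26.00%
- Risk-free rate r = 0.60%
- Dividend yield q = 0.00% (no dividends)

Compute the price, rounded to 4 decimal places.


d1 = (ln(S/K) + (r - q + 0.5*sigma^2) * T) / (sigma * sqrt(T)) = 0.42332508
d2 = d1 - sigma * sqrt(T) = 0.05562956
exp(-rT) = 0.98807171; exp(-qT) = 1.00000000
C = S_0 * exp(-qT) * N(d1) - K * exp(-rT) * N(d2)
N(d1) = 0.66397095; N(d2) = 0.52218154
C = 11.4700 * 1.00000000 * 0.66397095 - 10.6300 * 0.98807171 * 0.52218154 = 2.1312

Answer: Price = 2.1312


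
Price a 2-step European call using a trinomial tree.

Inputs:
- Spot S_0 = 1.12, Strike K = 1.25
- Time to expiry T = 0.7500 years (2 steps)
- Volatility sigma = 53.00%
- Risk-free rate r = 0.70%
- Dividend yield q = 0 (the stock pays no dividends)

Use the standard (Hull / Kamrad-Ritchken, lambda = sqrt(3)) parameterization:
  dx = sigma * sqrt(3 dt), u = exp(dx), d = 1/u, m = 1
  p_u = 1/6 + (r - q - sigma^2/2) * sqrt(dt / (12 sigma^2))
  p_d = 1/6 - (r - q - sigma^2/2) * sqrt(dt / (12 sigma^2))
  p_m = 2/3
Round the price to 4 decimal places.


dt = T/N = 0.375000; dx = sigma*sqrt(3*dt) = 0.562150
u = exp(dx) = 1.754440; d = 1/u = 0.569982
p_u = 0.122156, p_m = 0.666667, p_d = 0.211178
Discount per step: exp(-r*dt) = 0.997378
Stock lattice S(k, j) with j the centered position index:
  k=0: S(0,+0) = 1.1200
  k=1: S(1,-1) = 0.6384; S(1,+0) = 1.1200; S(1,+1) = 1.9650
  k=2: S(2,-2) = 0.3639; S(2,-1) = 0.6384; S(2,+0) = 1.1200; S(2,+1) = 1.9650; S(2,+2) = 3.4474
Terminal payoffs V(N, j) = max(S_T - K, 0):
  V(2,-2) = 0.000000; V(2,-1) = 0.000000; V(2,+0) = 0.000000; V(2,+1) = 0.714973; V(2,+2) = 2.197428
Backward induction: V(k, j) = exp(-r*dt) * [p_u * V(k+1, j+1) + p_m * V(k+1, j) + p_d * V(k+1, j-1)]
  V(1,-1) = exp(-r*dt) * [p_u*0.000000 + p_m*0.000000 + p_d*0.000000] = 0.000000
  V(1,+0) = exp(-r*dt) * [p_u*0.714973 + p_m*0.000000 + p_d*0.000000] = 0.087109
  V(1,+1) = exp(-r*dt) * [p_u*2.197428 + p_m*0.714973 + p_d*0.000000] = 0.743124
  V(0,+0) = exp(-r*dt) * [p_u*0.743124 + p_m*0.087109 + p_d*0.000000] = 0.148459

Answer: Price = V(0,0) = 0.1485


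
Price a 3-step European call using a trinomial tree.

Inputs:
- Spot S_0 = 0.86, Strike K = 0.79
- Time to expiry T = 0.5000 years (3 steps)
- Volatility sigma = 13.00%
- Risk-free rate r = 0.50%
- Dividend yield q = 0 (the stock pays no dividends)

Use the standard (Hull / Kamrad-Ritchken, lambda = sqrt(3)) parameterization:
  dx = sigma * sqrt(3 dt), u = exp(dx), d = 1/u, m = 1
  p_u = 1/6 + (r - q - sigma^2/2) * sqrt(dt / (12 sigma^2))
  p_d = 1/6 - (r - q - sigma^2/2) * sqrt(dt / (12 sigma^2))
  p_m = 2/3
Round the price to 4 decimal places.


dt = T/N = 0.166667; dx = sigma*sqrt(3*dt) = 0.091924
u = exp(dx) = 1.096281; d = 1/u = 0.912175
p_u = 0.163539, p_m = 0.666667, p_d = 0.169794
Discount per step: exp(-r*dt) = 0.999167
Stock lattice S(k, j) with j the centered position index:
  k=0: S(0,+0) = 0.8600
  k=1: S(1,-1) = 0.7845; S(1,+0) = 0.8600; S(1,+1) = 0.9428
  k=2: S(2,-2) = 0.7156; S(2,-1) = 0.7845; S(2,+0) = 0.8600; S(2,+1) = 0.9428; S(2,+2) = 1.0336
  k=3: S(3,-3) = 0.6527; S(3,-2) = 0.7156; S(3,-1) = 0.7845; S(3,+0) = 0.8600; S(3,+1) = 0.9428; S(3,+2) = 1.0336; S(3,+3) = 1.1331
Terminal payoffs V(N, j) = max(S_T - K, 0):
  V(3,-3) = 0.000000; V(3,-2) = 0.000000; V(3,-1) = 0.000000; V(3,+0) = 0.070000; V(3,+1) = 0.152802; V(3,+2) = 0.243576; V(3,+3) = 0.343090
Backward induction: V(k, j) = exp(-r*dt) * [p_u * V(k+1, j+1) + p_m * V(k+1, j) + p_d * V(k+1, j-1)]
  V(2,-2) = exp(-r*dt) * [p_u*0.000000 + p_m*0.000000 + p_d*0.000000] = 0.000000
  V(2,-1) = exp(-r*dt) * [p_u*0.070000 + p_m*0.000000 + p_d*0.000000] = 0.011438
  V(2,+0) = exp(-r*dt) * [p_u*0.152802 + p_m*0.070000 + p_d*0.000000] = 0.071596
  V(2,+1) = exp(-r*dt) * [p_u*0.243576 + p_m*0.152802 + p_d*0.070000] = 0.153460
  V(2,+2) = exp(-r*dt) * [p_u*0.343090 + p_m*0.243576 + p_d*0.152802] = 0.244234
  V(1,-1) = exp(-r*dt) * [p_u*0.071596 + p_m*0.011438 + p_d*0.000000] = 0.019318
  V(1,+0) = exp(-r*dt) * [p_u*0.153460 + p_m*0.071596 + p_d*0.011438] = 0.074707
  V(1,+1) = exp(-r*dt) * [p_u*0.244234 + p_m*0.153460 + p_d*0.071596] = 0.154276
  V(0,+0) = exp(-r*dt) * [p_u*0.154276 + p_m*0.074707 + p_d*0.019318] = 0.078250

Answer: Price = V(0,0) = 0.0782


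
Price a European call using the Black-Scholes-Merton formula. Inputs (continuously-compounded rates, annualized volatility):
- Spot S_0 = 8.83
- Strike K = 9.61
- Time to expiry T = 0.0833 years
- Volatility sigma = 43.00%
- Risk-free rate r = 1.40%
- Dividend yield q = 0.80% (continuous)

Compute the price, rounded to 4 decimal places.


Answer: Price = 0.1692

Derivation:
d1 = (ln(S/K) + (r - q + 0.5*sigma^2) * T) / (sigma * sqrt(T)) = -0.61599475
d2 = d1 - sigma * sqrt(T) = -0.74010023
exp(-rT) = 0.99883448; exp(-qT) = 0.99933382
C = S_0 * exp(-qT) * N(d1) - K * exp(-rT) * N(d2)
N(d1) = 0.26894899; N(d2) = 0.22961959
C = 8.8300 * 0.99933382 * 0.26894899 - 9.6100 * 0.99883448 * 0.22961959 = 0.1692


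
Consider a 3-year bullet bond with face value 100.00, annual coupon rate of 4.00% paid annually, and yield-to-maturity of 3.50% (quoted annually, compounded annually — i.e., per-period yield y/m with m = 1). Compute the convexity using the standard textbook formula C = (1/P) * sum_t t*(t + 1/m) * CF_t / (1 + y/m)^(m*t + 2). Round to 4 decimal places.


Answer: Convexity = 10.6401

Derivation:
Coupon per period c = face * coupon_rate / m = 4.000000
Periods per year m = 1; per-period yield y/m = 0.035000
Number of cashflows N = 3
Cashflows (t years, CF_t, discount factor 1/(1+y/m)^(m*t), PV):
  t = 1.0000: CF_t = 4.000000, DF = 0.966184, PV = 3.864734
  t = 2.0000: CF_t = 4.000000, DF = 0.933511, PV = 3.734043
  t = 3.0000: CF_t = 104.000000, DF = 0.901943, PV = 93.802041
Price P = sum_t PV_t = 101.400818
Convexity numerator sum_t t*(t + 1/m) * CF_t / (1+y/m)^(m*t + 2):
  t = 1.0000: term = 7.215542
  t = 2.0000: term = 20.914613
  t = 3.0000: term = 1050.782512
Convexity = (1/P) * sum = 1078.912667 / 101.400818 = 10.640078


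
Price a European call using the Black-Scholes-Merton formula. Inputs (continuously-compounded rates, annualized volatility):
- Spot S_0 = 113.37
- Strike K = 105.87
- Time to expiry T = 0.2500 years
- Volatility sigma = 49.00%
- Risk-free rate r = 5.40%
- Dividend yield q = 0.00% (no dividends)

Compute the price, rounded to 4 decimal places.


d1 = (ln(S/K) + (r - q + 0.5*sigma^2) * T) / (sigma * sqrt(T)) = 0.45696890
d2 = d1 - sigma * sqrt(T) = 0.21196890
exp(-rT) = 0.98659072; exp(-qT) = 1.00000000
C = S_0 * exp(-qT) * N(d1) - K * exp(-rT) * N(d2)
N(d1) = 0.67615330; N(d2) = 0.58393435
C = 113.3700 * 1.00000000 * 0.67615330 - 105.8700 * 0.98659072 * 0.58393435 = 15.6633

Answer: Price = 15.6633


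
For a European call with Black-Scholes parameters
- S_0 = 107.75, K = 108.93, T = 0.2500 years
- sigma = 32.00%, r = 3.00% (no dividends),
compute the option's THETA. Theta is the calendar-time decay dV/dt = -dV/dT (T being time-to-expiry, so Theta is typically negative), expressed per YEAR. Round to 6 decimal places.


d1 = 0.0588015931; d2 = -0.1011984069
phi(d1) = 0.3982531794; exp(-qT) = 1.0000000000; exp(-rT) = 0.9925280548
Theta = -S*exp(-qT)*phi(d1)*sigma/(2*sqrt(T)) - r*K*exp(-rT)*N(d2) + q*S*exp(-qT)*N(d1)
N(d1) = 0.5234449302; N(d2) = 0.4596964807; sqrt(T) = 0.5000000000
Term 1 = -107.7500 * 1.0000000000 * 0.3982531794 * 0.3200 / (2 * 0.5000000000) = -13.7317696257
Term 2 = -0.0300 * 108.9300 * 0.9925280548 * 0.4596964807 = -1.4910174584
Term 3 = 0 (no dividend yield, q = 0)
Theta = -13.7317696257 + (-1.4910174584) + (0.0000000000) = -15.222787

Answer: Theta = -15.222787


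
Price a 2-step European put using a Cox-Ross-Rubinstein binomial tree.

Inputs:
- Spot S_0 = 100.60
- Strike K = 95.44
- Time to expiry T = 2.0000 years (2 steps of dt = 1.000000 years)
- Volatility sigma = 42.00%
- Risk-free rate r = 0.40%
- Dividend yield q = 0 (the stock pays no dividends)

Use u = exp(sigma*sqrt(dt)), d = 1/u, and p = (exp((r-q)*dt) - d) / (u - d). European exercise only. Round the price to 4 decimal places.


dt = T/N = 1.000000
u = exp(sigma*sqrt(dt)) = 1.521962; d = 1/u = 0.657047
p = (exp((r-q)*dt) - d) / (u - d) = 0.401151
Discount per step: exp(-r*dt) = 0.996008
Stock lattice S(k, i) with i counting down-moves:
  k=0: S(0,0) = 100.6000
  k=1: S(1,0) = 153.1093; S(1,1) = 66.0989
  k=2: S(2,0) = 233.0265; S(2,1) = 100.6000; S(2,2) = 43.4301
Terminal payoffs V(N, i) = max(K - S_T, 0):
  V(2,0) = 0.000000; V(2,1) = 0.000000; V(2,2) = 52.009921
Backward induction: V(k, i) = exp(-r*dt) * [p * V(k+1, i) + (1-p) * V(k+1, i+1)].
  V(1,0) = exp(-r*dt) * [p*0.000000 + (1-p)*0.000000] = 0.000000
  V(1,1) = exp(-r*dt) * [p*0.000000 + (1-p)*52.009921] = 31.021767
  V(0,0) = exp(-r*dt) * [p*0.000000 + (1-p)*31.021767] = 18.503201

Answer: Price = V(0,0) = 18.5032


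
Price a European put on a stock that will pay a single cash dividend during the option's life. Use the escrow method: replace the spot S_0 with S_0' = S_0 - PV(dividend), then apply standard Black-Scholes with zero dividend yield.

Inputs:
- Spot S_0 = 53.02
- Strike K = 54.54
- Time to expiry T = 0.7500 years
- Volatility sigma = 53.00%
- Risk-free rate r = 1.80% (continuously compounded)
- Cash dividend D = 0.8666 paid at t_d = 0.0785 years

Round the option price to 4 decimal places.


Answer: Price = 10.4659

Derivation:
PV(D) = D * exp(-r * t_d) = 0.8666 * 0.99858800 = 0.86537636
S_0' = S_0 - PV(D) = 53.0200 - 0.86537636 = 52.15462364
d1 = (ln(S_0'/K) + (r + sigma^2/2)*T) / (sigma*sqrt(T)) = 0.16147498
d2 = d1 - sigma*sqrt(T) = -0.29751848
exp(-rT) = 0.98659072
N(-d1) = 0.43585966; N(-d2) = 0.61696465
P = K * exp(-rT) * N(-d2) - S_0' * N(-d1) = 54.5400 * 0.98659072 * 0.61696465 - 52.15462364 * 0.43585966 = 10.4659


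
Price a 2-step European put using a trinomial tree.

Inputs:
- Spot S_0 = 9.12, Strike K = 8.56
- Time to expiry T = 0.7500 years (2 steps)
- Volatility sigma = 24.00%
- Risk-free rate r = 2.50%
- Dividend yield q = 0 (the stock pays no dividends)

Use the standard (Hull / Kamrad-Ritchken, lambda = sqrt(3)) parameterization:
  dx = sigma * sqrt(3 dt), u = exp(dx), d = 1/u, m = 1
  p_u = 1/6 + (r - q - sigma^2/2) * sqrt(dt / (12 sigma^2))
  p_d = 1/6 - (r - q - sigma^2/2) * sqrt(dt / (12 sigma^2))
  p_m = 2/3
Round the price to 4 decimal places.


Answer: Price = V(0,0) = 0.4171

Derivation:
dt = T/N = 0.375000; dx = sigma*sqrt(3*dt) = 0.254558
u = exp(dx) = 1.289892; d = 1/u = 0.775259
p_u = 0.163868, p_m = 0.666667, p_d = 0.169466
Discount per step: exp(-r*dt) = 0.990669
Stock lattice S(k, j) with j the centered position index:
  k=0: S(0,+0) = 9.1200
  k=1: S(1,-1) = 7.0704; S(1,+0) = 9.1200; S(1,+1) = 11.7638
  k=2: S(2,-2) = 5.4814; S(2,-1) = 7.0704; S(2,+0) = 9.1200; S(2,+1) = 11.7638; S(2,+2) = 15.1740
Terminal payoffs V(N, j) = max(K - S_T, 0):
  V(2,-2) = 3.078642; V(2,-1) = 1.489640; V(2,+0) = 0.000000; V(2,+1) = 0.000000; V(2,+2) = 0.000000
Backward induction: V(k, j) = exp(-r*dt) * [p_u * V(k+1, j+1) + p_m * V(k+1, j) + p_d * V(k+1, j-1)]
  V(1,-1) = exp(-r*dt) * [p_u*0.000000 + p_m*1.489640 + p_d*3.078642] = 1.500682
  V(1,+0) = exp(-r*dt) * [p_u*0.000000 + p_m*0.000000 + p_d*1.489640] = 0.250087
  V(1,+1) = exp(-r*dt) * [p_u*0.000000 + p_m*0.000000 + p_d*0.000000] = 0.000000
  V(0,+0) = exp(-r*dt) * [p_u*0.000000 + p_m*0.250087 + p_d*1.500682] = 0.417110


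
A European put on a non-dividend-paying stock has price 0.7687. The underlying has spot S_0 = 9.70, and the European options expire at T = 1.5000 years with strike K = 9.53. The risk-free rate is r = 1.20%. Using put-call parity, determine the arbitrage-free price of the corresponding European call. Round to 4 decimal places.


Answer: Call price = 1.1087

Derivation:
Put-call parity: C - P = S_0 * exp(-qT) - K * exp(-rT).
S_0 * exp(-qT) = 9.7000 * 1.00000000 = 9.70000000
K * exp(-rT) = 9.5300 * 0.98216103 = 9.35999464
C = P + S*exp(-qT) - K*exp(-rT)
C = 0.7687 + 9.70000000 - 9.35999464 = 1.1087


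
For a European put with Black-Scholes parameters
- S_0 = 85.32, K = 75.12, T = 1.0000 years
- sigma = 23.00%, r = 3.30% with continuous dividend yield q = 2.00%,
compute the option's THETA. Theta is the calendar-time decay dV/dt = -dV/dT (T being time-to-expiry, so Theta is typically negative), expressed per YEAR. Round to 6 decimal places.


d1 = 0.7250959074; d2 = 0.4950959074
phi(d1) = 0.3067198249; exp(-qT) = 0.9801986733; exp(-rT) = 0.9675385596
Theta = -S*exp(-qT)*phi(d1)*sigma/(2*sqrt(T)) + r*K*exp(-rT)*N(-d2) - q*S*exp(-qT)*N(-d1)
N(-d1) = 0.2341965975; N(-d2) = 0.3102662113; sqrt(T) = 1.0000000000
Term 1 = -85.3200 * 0.9801986733 * 0.3067198249 * 0.2300 / (2 * 1.0000000000) = -2.9498820084
Term 2 = 0.0330 * 75.1200 * 0.9675385596 * 0.3102662113 = 0.7441702152
Term 3 = -0.0200 * 85.3200 * 0.9801986733 * 0.2341965975 = -0.3917198089
Theta = -2.9498820084 + (0.7441702152) + (-0.3917198089) = -2.597432

Answer: Theta = -2.597432


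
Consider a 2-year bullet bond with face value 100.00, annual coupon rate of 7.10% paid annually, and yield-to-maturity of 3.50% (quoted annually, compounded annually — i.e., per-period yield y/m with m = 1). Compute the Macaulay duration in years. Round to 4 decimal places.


Coupon per period c = face * coupon_rate / m = 7.100000
Periods per year m = 1; per-period yield y/m = 0.035000
Number of cashflows N = 2
Cashflows (t years, CF_t, discount factor 1/(1+y/m)^(m*t), PV):
  t = 1.0000: CF_t = 7.100000, DF = 0.966184, PV = 6.859903
  t = 2.0000: CF_t = 107.100000, DF = 0.933511, PV = 99.978996
Price P = sum_t PV_t = 106.838899
Macaulay numerator sum_t t * PV_t:
  t * PV_t at t = 1.0000: 6.859903
  t * PV_t at t = 2.0000: 199.957992
Macaulay duration D = (sum_t t * PV_t) / P = 206.817895 / 106.838899 = 1.935792

Answer: Macaulay duration = 1.9358 years


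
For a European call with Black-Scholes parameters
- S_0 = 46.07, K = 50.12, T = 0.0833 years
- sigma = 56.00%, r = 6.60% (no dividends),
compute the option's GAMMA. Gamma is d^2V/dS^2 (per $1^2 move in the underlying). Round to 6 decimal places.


Answer: Gamma = 0.049329

Derivation:
d1 = -0.4064879200; d2 = -0.5681136605
phi(d1) = 0.3673079258; exp(-qT) = 1.0000000000; exp(-rT) = 0.9945172852
Gamma = exp(-qT) * phi(d1) / (S * sigma * sqrt(T)) = 1.0000000000 * 0.3673079258 / (46.0700 * 0.5600 * 0.2886173938) = 0.049329


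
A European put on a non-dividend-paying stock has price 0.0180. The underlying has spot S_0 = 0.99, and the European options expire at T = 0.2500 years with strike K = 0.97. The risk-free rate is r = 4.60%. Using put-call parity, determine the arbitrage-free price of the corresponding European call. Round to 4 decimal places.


Put-call parity: C - P = S_0 * exp(-qT) - K * exp(-rT).
S_0 * exp(-qT) = 0.9900 * 1.00000000 = 0.99000000
K * exp(-rT) = 0.9700 * 0.98856587 = 0.95890890
C = P + S*exp(-qT) - K*exp(-rT)
C = 0.0180 + 0.99000000 - 0.95890890 = 0.0491

Answer: Call price = 0.0491


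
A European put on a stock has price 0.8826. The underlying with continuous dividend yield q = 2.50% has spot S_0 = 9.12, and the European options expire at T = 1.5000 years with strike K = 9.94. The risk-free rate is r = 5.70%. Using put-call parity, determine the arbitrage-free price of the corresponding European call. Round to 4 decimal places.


Answer: Call price = 0.5415

Derivation:
Put-call parity: C - P = S_0 * exp(-qT) - K * exp(-rT).
S_0 * exp(-qT) = 9.1200 * 0.96319442 = 8.78433309
K * exp(-rT) = 9.9400 * 0.91805314 = 9.12544824
C = P + S*exp(-qT) - K*exp(-rT)
C = 0.8826 + 8.78433309 - 9.12544824 = 0.5415


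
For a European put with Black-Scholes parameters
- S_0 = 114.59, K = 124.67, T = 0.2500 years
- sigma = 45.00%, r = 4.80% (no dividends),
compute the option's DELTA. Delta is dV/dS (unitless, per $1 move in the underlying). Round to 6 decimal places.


d1 = -0.2088764707; d2 = -0.4338764707
phi(d1) = 0.3903337162; exp(-qT) = 1.0000000000; exp(-rT) = 0.9880717129
N(-d1) = 0.5827276637
Delta = -exp(-qT) * N(-d1) = -1.0000000000 * 0.5827276637 = -0.582728

Answer: Delta = -0.582728


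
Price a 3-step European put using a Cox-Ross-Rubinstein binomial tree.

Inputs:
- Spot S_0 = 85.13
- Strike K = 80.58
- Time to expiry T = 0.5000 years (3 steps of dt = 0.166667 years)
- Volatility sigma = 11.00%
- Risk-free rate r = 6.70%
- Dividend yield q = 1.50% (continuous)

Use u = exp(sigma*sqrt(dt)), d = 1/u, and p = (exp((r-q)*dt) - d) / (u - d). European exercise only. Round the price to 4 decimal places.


Answer: Price = V(0,0) = 0.4251

Derivation:
dt = T/N = 0.166667
u = exp(sigma*sqrt(dt)) = 1.045931; d = 1/u = 0.956086
p = (exp((r-q)*dt) - d) / (u - d) = 0.585657
Discount per step: exp(-r*dt) = 0.988895
Stock lattice S(k, i) with i counting down-moves:
  k=0: S(0,0) = 85.1300
  k=1: S(1,0) = 89.0401; S(1,1) = 81.3916
  k=2: S(2,0) = 93.1298; S(2,1) = 85.1300; S(2,2) = 77.8174
  k=3: S(3,0) = 97.4073; S(3,1) = 89.0401; S(3,2) = 81.3916; S(3,3) = 74.4001
Terminal payoffs V(N, i) = max(K - S_T, 0):
  V(3,0) = 0.000000; V(3,1) = 0.000000; V(3,2) = 0.000000; V(3,3) = 6.179879
Backward induction: V(k, i) = exp(-r*dt) * [p * V(k+1, i) + (1-p) * V(k+1, i+1)].
  V(2,0) = exp(-r*dt) * [p*0.000000 + (1-p)*0.000000] = 0.000000
  V(2,1) = exp(-r*dt) * [p*0.000000 + (1-p)*0.000000] = 0.000000
  V(2,2) = exp(-r*dt) * [p*0.000000 + (1-p)*6.179879] = 2.532156
  V(1,0) = exp(-r*dt) * [p*0.000000 + (1-p)*0.000000] = 0.000000
  V(1,1) = exp(-r*dt) * [p*0.000000 + (1-p)*2.532156] = 1.037531
  V(0,0) = exp(-r*dt) * [p*0.000000 + (1-p)*1.037531] = 0.425120


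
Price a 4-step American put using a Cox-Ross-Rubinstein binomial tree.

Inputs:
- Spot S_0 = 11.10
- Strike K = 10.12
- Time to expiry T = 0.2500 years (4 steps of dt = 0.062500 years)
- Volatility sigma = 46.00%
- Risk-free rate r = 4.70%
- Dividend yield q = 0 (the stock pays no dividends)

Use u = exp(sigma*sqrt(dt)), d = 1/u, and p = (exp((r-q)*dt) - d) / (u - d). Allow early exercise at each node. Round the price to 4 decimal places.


dt = T/N = 0.062500
u = exp(sigma*sqrt(dt)) = 1.121873; d = 1/u = 0.891366
p = (exp((r-q)*dt) - d) / (u - d) = 0.484044
Discount per step: exp(-r*dt) = 0.997067
Stock lattice S(k, i) with i counting down-moves:
  k=0: S(0,0) = 11.1000
  k=1: S(1,0) = 12.4528; S(1,1) = 9.8942
  k=2: S(2,0) = 13.9705; S(2,1) = 11.1000; S(2,2) = 8.8193
  k=3: S(3,0) = 15.6731; S(3,1) = 12.4528; S(3,2) = 9.8942; S(3,3) = 7.8612
  k=4: S(4,0) = 17.5832; S(4,1) = 13.9705; S(4,2) = 11.1000; S(4,3) = 8.8193; S(4,4) = 7.0072
Terminal payoffs V(N, i) = max(K - S_T, 0):
  V(4,0) = 0.000000; V(4,1) = 0.000000; V(4,2) = 0.000000; V(4,3) = 1.300677; V(4,4) = 3.112752
Backward induction: V(k, i) = exp(-r*dt) * [p * V(k+1, i) + (1-p) * V(k+1, i+1)]; then take max(V_cont, immediate exercise) for American.
  V(3,0) = exp(-r*dt) * [p*0.000000 + (1-p)*0.000000] = 0.000000; exercise = 0.000000; V(3,0) = max -> 0.000000
  V(3,1) = exp(-r*dt) * [p*0.000000 + (1-p)*0.000000] = 0.000000; exercise = 0.000000; V(3,1) = max -> 0.000000
  V(3,2) = exp(-r*dt) * [p*0.000000 + (1-p)*1.300677] = 0.669124; exercise = 0.225836; V(3,2) = max -> 0.669124
  V(3,3) = exp(-r*dt) * [p*1.300677 + (1-p)*3.112752] = 2.229070; exercise = 2.258754; V(3,3) = max -> 2.258754
  V(2,0) = exp(-r*dt) * [p*0.000000 + (1-p)*0.000000] = 0.000000; exercise = 0.000000; V(2,0) = max -> 0.000000
  V(2,1) = exp(-r*dt) * [p*0.000000 + (1-p)*0.669124] = 0.344226; exercise = 0.000000; V(2,1) = max -> 0.344226
  V(2,2) = exp(-r*dt) * [p*0.669124 + (1-p)*2.258754] = 1.484935; exercise = 1.300677; V(2,2) = max -> 1.484935
  V(1,0) = exp(-r*dt) * [p*0.000000 + (1-p)*0.344226] = 0.177084; exercise = 0.000000; V(1,0) = max -> 0.177084
  V(1,1) = exp(-r*dt) * [p*0.344226 + (1-p)*1.484935] = 0.930045; exercise = 0.225836; V(1,1) = max -> 0.930045
  V(0,0) = exp(-r*dt) * [p*0.177084 + (1-p)*0.930045] = 0.563920; exercise = 0.000000; V(0,0) = max -> 0.563920

Answer: Price = V(0,0) = 0.5639


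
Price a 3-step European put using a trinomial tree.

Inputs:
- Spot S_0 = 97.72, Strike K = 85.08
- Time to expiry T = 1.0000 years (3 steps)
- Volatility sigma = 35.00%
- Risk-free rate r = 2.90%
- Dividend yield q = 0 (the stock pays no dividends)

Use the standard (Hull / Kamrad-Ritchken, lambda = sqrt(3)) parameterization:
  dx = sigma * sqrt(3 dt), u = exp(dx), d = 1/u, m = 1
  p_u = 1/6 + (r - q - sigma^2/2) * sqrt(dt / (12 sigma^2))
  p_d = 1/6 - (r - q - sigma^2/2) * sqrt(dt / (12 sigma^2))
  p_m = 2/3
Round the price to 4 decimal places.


dt = T/N = 0.333333; dx = sigma*sqrt(3*dt) = 0.350000
u = exp(dx) = 1.419068; d = 1/u = 0.704688
p_u = 0.151310, p_m = 0.666667, p_d = 0.182024
Discount per step: exp(-r*dt) = 0.990380
Stock lattice S(k, j) with j the centered position index:
  k=0: S(0,+0) = 97.7200
  k=1: S(1,-1) = 68.8621; S(1,+0) = 97.7200; S(1,+1) = 138.6713
  k=2: S(2,-2) = 48.5263; S(2,-1) = 68.8621; S(2,+0) = 97.7200; S(2,+1) = 138.6713; S(2,+2) = 196.7839
  k=3: S(3,-3) = 34.1959; S(3,-2) = 48.5263; S(3,-1) = 68.8621; S(3,+0) = 97.7200; S(3,+1) = 138.6713; S(3,+2) = 196.7839; S(3,+3) = 279.2497
Terminal payoffs V(N, j) = max(K - S_T, 0):
  V(3,-3) = 50.884083; V(3,-2) = 36.553684; V(3,-1) = 16.217880; V(3,+0) = 0.000000; V(3,+1) = 0.000000; V(3,+2) = 0.000000; V(3,+3) = 0.000000
Backward induction: V(k, j) = exp(-r*dt) * [p_u * V(k+1, j+1) + p_m * V(k+1, j) + p_d * V(k+1, j-1)]
  V(2,-2) = exp(-r*dt) * [p_u*16.217880 + p_m*36.553684 + p_d*50.884083] = 35.738014
  V(2,-1) = exp(-r*dt) * [p_u*0.000000 + p_m*16.217880 + p_d*36.553684] = 17.297540
  V(2,+0) = exp(-r*dt) * [p_u*0.000000 + p_m*0.000000 + p_d*16.217880] = 2.923641
  V(2,+1) = exp(-r*dt) * [p_u*0.000000 + p_m*0.000000 + p_d*0.000000] = 0.000000
  V(2,+2) = exp(-r*dt) * [p_u*0.000000 + p_m*0.000000 + p_d*0.000000] = 0.000000
  V(1,-1) = exp(-r*dt) * [p_u*2.923641 + p_m*17.297540 + p_d*35.738014] = 18.301466
  V(1,+0) = exp(-r*dt) * [p_u*0.000000 + p_m*2.923641 + p_d*17.297540] = 5.048618
  V(1,+1) = exp(-r*dt) * [p_u*0.000000 + p_m*0.000000 + p_d*2.923641] = 0.527053
  V(0,+0) = exp(-r*dt) * [p_u*0.527053 + p_m*5.048618 + p_d*18.301466] = 6.711603

Answer: Price = V(0,0) = 6.7116


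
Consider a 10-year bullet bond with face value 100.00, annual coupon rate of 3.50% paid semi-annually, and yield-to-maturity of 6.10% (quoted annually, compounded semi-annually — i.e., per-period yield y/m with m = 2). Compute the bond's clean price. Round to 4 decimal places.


Coupon per period c = face * coupon_rate / m = 1.750000
Periods per year m = 2; per-period yield y/m = 0.030500
Number of cashflows N = 20
Cashflows (t years, CF_t, discount factor 1/(1+y/m)^(m*t), PV):
  t = 0.5000: CF_t = 1.750000, DF = 0.970403, PV = 1.698205
  t = 1.0000: CF_t = 1.750000, DF = 0.941681, PV = 1.647943
  t = 1.5000: CF_t = 1.750000, DF = 0.913810, PV = 1.599168
  t = 2.0000: CF_t = 1.750000, DF = 0.886764, PV = 1.551837
  t = 2.5000: CF_t = 1.750000, DF = 0.860518, PV = 1.505907
  t = 3.0000: CF_t = 1.750000, DF = 0.835049, PV = 1.461336
  t = 3.5000: CF_t = 1.750000, DF = 0.810334, PV = 1.418084
  t = 4.0000: CF_t = 1.750000, DF = 0.786350, PV = 1.376113
  t = 4.5000: CF_t = 1.750000, DF = 0.763076, PV = 1.335384
  t = 5.0000: CF_t = 1.750000, DF = 0.740491, PV = 1.295860
  t = 5.5000: CF_t = 1.750000, DF = 0.718575, PV = 1.257506
  t = 6.0000: CF_t = 1.750000, DF = 0.697307, PV = 1.220287
  t = 6.5000: CF_t = 1.750000, DF = 0.676669, PV = 1.184170
  t = 7.0000: CF_t = 1.750000, DF = 0.656641, PV = 1.149122
  t = 7.5000: CF_t = 1.750000, DF = 0.637206, PV = 1.115111
  t = 8.0000: CF_t = 1.750000, DF = 0.618347, PV = 1.082107
  t = 8.5000: CF_t = 1.750000, DF = 0.600045, PV = 1.050079
  t = 9.0000: CF_t = 1.750000, DF = 0.582286, PV = 1.019000
  t = 9.5000: CF_t = 1.750000, DF = 0.565052, PV = 0.988840
  t = 10.0000: CF_t = 101.750000, DF = 0.548328, PV = 55.792330
Price P = sum_t PV_t = 80.748388

Answer: Price = 80.7484


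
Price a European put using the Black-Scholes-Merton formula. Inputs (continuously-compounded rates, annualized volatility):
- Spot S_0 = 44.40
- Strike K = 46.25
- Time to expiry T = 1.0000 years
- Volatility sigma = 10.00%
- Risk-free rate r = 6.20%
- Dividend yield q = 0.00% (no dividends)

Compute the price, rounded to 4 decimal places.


Answer: Price = 1.3259

Derivation:
d1 = (ln(S/K) + (r - q + 0.5*sigma^2) * T) / (sigma * sqrt(T)) = 0.26178005
d2 = d1 - sigma * sqrt(T) = 0.16178005
exp(-rT) = 0.93988289; exp(-qT) = 1.00000000
P = K * exp(-rT) * N(-d2) - S_0 * exp(-qT) * N(-d1)
N(-d1) = 0.39674551; N(-d2) = 0.43573953
P = 46.2500 * 0.93988289 * 0.43573953 - 44.4000 * 1.00000000 * 0.39674551 = 1.3259


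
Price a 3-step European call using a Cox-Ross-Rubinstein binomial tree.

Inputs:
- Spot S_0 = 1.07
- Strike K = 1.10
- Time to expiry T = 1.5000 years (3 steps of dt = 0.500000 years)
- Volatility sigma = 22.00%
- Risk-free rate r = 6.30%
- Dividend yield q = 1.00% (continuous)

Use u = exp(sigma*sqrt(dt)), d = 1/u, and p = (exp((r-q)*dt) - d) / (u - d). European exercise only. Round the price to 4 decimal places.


dt = T/N = 0.500000
u = exp(sigma*sqrt(dt)) = 1.168316; d = 1/u = 0.855933
p = (exp((r-q)*dt) - d) / (u - d) = 0.547153
Discount per step: exp(-r*dt) = 0.968991
Stock lattice S(k, i) with i counting down-moves:
  k=0: S(0,0) = 1.0700
  k=1: S(1,0) = 1.2501; S(1,1) = 0.9158
  k=2: S(2,0) = 1.4605; S(2,1) = 1.0700; S(2,2) = 0.7839
  k=3: S(3,0) = 1.7063; S(3,1) = 1.2501; S(3,2) = 0.9158; S(3,3) = 0.6710
Terminal payoffs V(N, i) = max(S_T - K, 0):
  V(3,0) = 0.606337; V(3,1) = 0.150098; V(3,2) = 0.000000; V(3,3) = 0.000000
Backward induction: V(k, i) = exp(-r*dt) * [p * V(k+1, i) + (1-p) * V(k+1, i+1)].
  V(2,0) = exp(-r*dt) * [p*0.606337 + (1-p)*0.150098] = 0.387336
  V(2,1) = exp(-r*dt) * [p*0.150098 + (1-p)*0.000000] = 0.079580
  V(2,2) = exp(-r*dt) * [p*0.000000 + (1-p)*0.000000] = 0.000000
  V(1,0) = exp(-r*dt) * [p*0.387336 + (1-p)*0.079580] = 0.240280
  V(1,1) = exp(-r*dt) * [p*0.079580 + (1-p)*0.000000] = 0.042192
  V(0,0) = exp(-r*dt) * [p*0.240280 + (1-p)*0.042192] = 0.145907

Answer: Price = V(0,0) = 0.1459
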